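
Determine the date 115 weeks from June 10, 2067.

August 23, 2069

Counting forward 115 weeks = 805 days from June 10, 2067.
June has 30 days, so 30 − 10 = 20 days remain after June 10, 2067; 805 − 20 = 785 left.
July 2067 has 31 days: 785 − 31 = 754 left.
August 2067 has 31 days: 754 − 31 = 723 left.
September 2067 has 30 days: 723 − 30 = 693 left.
October 2067 has 31 days: 693 − 31 = 662 left.
November 2067 has 30 days: 662 − 30 = 632 left.
December 2067 has 31 days: 632 − 31 = 601 left.
January 2068 has 31 days: 601 − 31 = 570 left.
February 2068 has 29 days (2068 is a leap year): 570 − 29 = 541 left.
March 2068 has 31 days: 541 − 31 = 510 left.
April 2068 has 30 days: 510 − 30 = 480 left.
May 2068 has 31 days: 480 − 31 = 449 left.
June 2068 has 30 days: 449 − 30 = 419 left.
July 2068 has 31 days: 419 − 31 = 388 left.
August 2068 has 31 days: 388 − 31 = 357 left.
September 2068 has 30 days: 357 − 30 = 327 left.
October 2068 has 31 days: 327 − 31 = 296 left.
November 2068 has 30 days: 296 − 30 = 266 left.
December 2068 has 31 days: 266 − 31 = 235 left.
January 2069 has 31 days: 235 − 31 = 204 left.
February 2069 has 28 days (2069 is not a leap year): 204 − 28 = 176 left.
March 2069 has 31 days: 176 − 31 = 145 left.
April 2069 has 30 days: 145 − 30 = 115 left.
May 2069 has 31 days: 115 − 31 = 84 left.
June 2069 has 30 days: 84 − 30 = 54 left.
July 2069 has 31 days: 54 − 31 = 23 left.
23 days into August 2069 → August 23, 2069.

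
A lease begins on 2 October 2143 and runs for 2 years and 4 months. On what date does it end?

February 2, 2146

Advancing 2 years and 4 months from October 2, 2143.
+2 years → 2145; month 10 + 4 = 14, which is month 2 of year 2146 → February 2146.
Day 2 is valid in February, giving February 2, 2146.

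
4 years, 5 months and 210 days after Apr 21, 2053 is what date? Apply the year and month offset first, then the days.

Advancing 4 years, 5 months and 210 days from April 21, 2053: first the month/year part, then the days.
+4 years → 2057; month 4 + 5 = 9 → September 2057.
Day 21 is valid in September, giving September 21, 2057.
Now add 210 days from September 21, 2057.
September has 30 days, so 30 − 21 = 9 days remain after September 21, 2057; 210 − 9 = 201 left.
October 2057 has 31 days: 201 − 31 = 170 left.
November 2057 has 30 days: 170 − 30 = 140 left.
December 2057 has 31 days: 140 − 31 = 109 left.
January 2058 has 31 days: 109 − 31 = 78 left.
February 2058 has 28 days (2058 is not a leap year): 78 − 28 = 50 left.
March 2058 has 31 days: 50 − 31 = 19 left.
19 days into April 2058 → April 19, 2058.

April 19, 2058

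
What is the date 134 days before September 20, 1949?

Subtracting 134 days from September 20, 1949.
Going back 20 days from September 20, 1949 reaches the end of the previous month; 134 − 20 = 114 left.
August 1949 has 31 days: 114 − 31 = 83 left.
July 1949 has 31 days: 83 − 31 = 52 left.
June 1949 has 30 days: 52 − 30 = 22 left.
May 1949 has 31 days; 31 − 22 = 9 → May 9, 1949.

May 9, 1949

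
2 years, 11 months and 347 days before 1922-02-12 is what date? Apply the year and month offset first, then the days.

Counting back 2 years, 11 months and 347 days from February 12, 1922: first the month/year part, then the days.
-2 years → 1920; month 2 − 11 = -9, which is month 3 of year 1919 → March 1919.
Day 12 is valid in March, giving March 12, 1919.
Now subtract 347 days from March 12, 1919.
Going back 12 days from March 12, 1919 reaches the end of the previous month; 347 − 12 = 335 left.
February 1919 has 28 days (1919 is not a leap year): 335 − 28 = 307 left.
January 1919 has 31 days: 307 − 31 = 276 left.
December 1918 has 31 days: 276 − 31 = 245 left.
November 1918 has 30 days: 245 − 30 = 215 left.
October 1918 has 31 days: 215 − 31 = 184 left.
September 1918 has 30 days: 184 − 30 = 154 left.
August 1918 has 31 days: 154 − 31 = 123 left.
July 1918 has 31 days: 123 − 31 = 92 left.
June 1918 has 30 days: 92 − 30 = 62 left.
May 1918 has 31 days: 62 − 31 = 31 left.
April 1918 has 30 days: 31 − 30 = 1 left.
March 1918 has 31 days; 31 − 1 = 30 → March 30, 1918.

March 30, 1918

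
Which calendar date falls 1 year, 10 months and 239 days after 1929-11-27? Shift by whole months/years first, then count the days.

Advancing 1 year, 10 months and 239 days from November 27, 1929: first the month/year part, then the days.
+1 year → 1930; month 11 + 10 = 21, which is month 9 of year 1931 → September 1931.
Day 27 is valid in September, giving September 27, 1931.
Now add 239 days from September 27, 1931.
September has 30 days, so 30 − 27 = 3 days remain after September 27, 1931; 239 − 3 = 236 left.
October 1931 has 31 days: 236 − 31 = 205 left.
November 1931 has 30 days: 205 − 30 = 175 left.
December 1931 has 31 days: 175 − 31 = 144 left.
January 1932 has 31 days: 144 − 31 = 113 left.
February 1932 has 29 days (1932 is a leap year): 113 − 29 = 84 left.
March 1932 has 31 days: 84 − 31 = 53 left.
April 1932 has 30 days: 53 − 30 = 23 left.
23 days into May 1932 → May 23, 1932.

May 23, 1932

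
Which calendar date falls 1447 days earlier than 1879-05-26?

June 9, 1875

Going back 1447 days from May 26, 1879.
Going back 26 days from May 26, 1879 reaches the end of the previous month; 1447 − 26 = 1421 left.
April 1879 has 30 days: 1421 − 30 = 1391 left.
March 1879 has 31 days: 1391 − 31 = 1360 left.
February 1879 has 28 days (1879 is not a leap year): 1360 − 28 = 1332 left.
January 1879 has 31 days: 1332 − 31 = 1301 left.
December 1878 has 31 days: 1301 − 31 = 1270 left.
November 1878 has 30 days: 1270 − 30 = 1240 left.
October 1878 has 31 days: 1240 − 31 = 1209 left.
September 1878 has 30 days: 1209 − 30 = 1179 left.
August 1878 has 31 days: 1179 − 31 = 1148 left.
July 1878 has 31 days: 1148 − 31 = 1117 left.
June 1878 has 30 days: 1117 − 30 = 1087 left.
May 1878 has 31 days: 1087 − 31 = 1056 left.
April 1878 has 30 days: 1056 − 30 = 1026 left.
March 1878 has 31 days: 1026 − 31 = 995 left.
February 1878 has 28 days (1878 is not a leap year): 995 − 28 = 967 left.
January 1878 has 31 days: 967 − 31 = 936 left.
December 1877 has 31 days: 936 − 31 = 905 left.
November 1877 has 30 days: 905 − 30 = 875 left.
October 1877 has 31 days: 875 − 31 = 844 left.
September 1877 has 30 days: 844 − 30 = 814 left.
August 1877 has 31 days: 814 − 31 = 783 left.
July 1877 has 31 days: 783 − 31 = 752 left.
June 1877 has 30 days: 752 − 30 = 722 left.
May 1877 has 31 days: 722 − 31 = 691 left.
April 1877 has 30 days: 691 − 30 = 661 left.
March 1877 has 31 days: 661 − 31 = 630 left.
February 1877 has 28 days (1877 is not a leap year): 630 − 28 = 602 left.
January 1877 has 31 days: 602 − 31 = 571 left.
December 1876 has 31 days: 571 − 31 = 540 left.
November 1876 has 30 days: 540 − 30 = 510 left.
October 1876 has 31 days: 510 − 31 = 479 left.
September 1876 has 30 days: 479 − 30 = 449 left.
August 1876 has 31 days: 449 − 31 = 418 left.
July 1876 has 31 days: 418 − 31 = 387 left.
June 1876 has 30 days: 387 − 30 = 357 left.
May 1876 has 31 days: 357 − 31 = 326 left.
April 1876 has 30 days: 326 − 30 = 296 left.
March 1876 has 31 days: 296 − 31 = 265 left.
February 1876 has 29 days (1876 is a leap year): 265 − 29 = 236 left.
January 1876 has 31 days: 236 − 31 = 205 left.
December 1875 has 31 days: 205 − 31 = 174 left.
November 1875 has 30 days: 174 − 30 = 144 left.
October 1875 has 31 days: 144 − 31 = 113 left.
September 1875 has 30 days: 113 − 30 = 83 left.
August 1875 has 31 days: 83 − 31 = 52 left.
July 1875 has 31 days: 52 − 31 = 21 left.
June 1875 has 30 days; 30 − 21 = 9 → June 9, 1875.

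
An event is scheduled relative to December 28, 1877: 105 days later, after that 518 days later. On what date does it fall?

Adding 105 days from December 28, 1877:
December has 31 days, so 31 − 28 = 3 days remain after December 28, 1877; 105 − 3 = 102 left.
January 1878 has 31 days: 102 − 31 = 71 left.
February 1878 has 28 days (1878 is not a leap year): 71 − 28 = 43 left.
March 1878 has 31 days: 43 − 31 = 12 left.
12 days into April 1878 → April 12, 1878.
Adding 518 days from April 12, 1878:
April has 30 days, so 30 − 12 = 18 days remain after April 12, 1878; 518 − 18 = 500 left.
May 1878 has 31 days: 500 − 31 = 469 left.
June 1878 has 30 days: 469 − 30 = 439 left.
July 1878 has 31 days: 439 − 31 = 408 left.
August 1878 has 31 days: 408 − 31 = 377 left.
September 1878 has 30 days: 377 − 30 = 347 left.
October 1878 has 31 days: 347 − 31 = 316 left.
November 1878 has 30 days: 316 − 30 = 286 left.
December 1878 has 31 days: 286 − 31 = 255 left.
January 1879 has 31 days: 255 − 31 = 224 left.
February 1879 has 28 days (1879 is not a leap year): 224 − 28 = 196 left.
March 1879 has 31 days: 196 − 31 = 165 left.
April 1879 has 30 days: 165 − 30 = 135 left.
May 1879 has 31 days: 135 − 31 = 104 left.
June 1879 has 30 days: 104 − 30 = 74 left.
July 1879 has 31 days: 74 − 31 = 43 left.
August 1879 has 31 days: 43 − 31 = 12 left.
12 days into September 1879 → September 12, 1879.

September 12, 1879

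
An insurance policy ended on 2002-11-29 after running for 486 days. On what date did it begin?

Counting back 486 days from November 29, 2002.
Going back 29 days from November 29, 2002 reaches the end of the previous month; 486 − 29 = 457 left.
October 2002 has 31 days: 457 − 31 = 426 left.
September 2002 has 30 days: 426 − 30 = 396 left.
August 2002 has 31 days: 396 − 31 = 365 left.
July 2002 has 31 days: 365 − 31 = 334 left.
June 2002 has 30 days: 334 − 30 = 304 left.
May 2002 has 31 days: 304 − 31 = 273 left.
April 2002 has 30 days: 273 − 30 = 243 left.
March 2002 has 31 days: 243 − 31 = 212 left.
February 2002 has 28 days (2002 is not a leap year): 212 − 28 = 184 left.
January 2002 has 31 days: 184 − 31 = 153 left.
December 2001 has 31 days: 153 − 31 = 122 left.
November 2001 has 30 days: 122 − 30 = 92 left.
October 2001 has 31 days: 92 − 31 = 61 left.
September 2001 has 30 days: 61 − 30 = 31 left.
August 2001 has 31 days: 31 − 31 = 0 left.
July 2001 has 31 days; 31 − 0 = 31 → July 31, 2001.

July 31, 2001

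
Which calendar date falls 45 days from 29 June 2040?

August 13, 2040

Counting forward 45 days from June 29, 2040.
June has 30 days, so 30 − 29 = 1 day remains after June 29, 2040; 45 − 1 = 44 left.
July 2040 has 31 days: 44 − 31 = 13 left.
13 days into August 2040 → August 13, 2040.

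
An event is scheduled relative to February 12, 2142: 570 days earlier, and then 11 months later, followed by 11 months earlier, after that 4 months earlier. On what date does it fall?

March 22, 2140

Counting back 570 days from February 12, 2142:
Going back 12 days from February 12, 2142 reaches the end of the previous month; 570 − 12 = 558 left.
January 2142 has 31 days: 558 − 31 = 527 left.
December 2141 has 31 days: 527 − 31 = 496 left.
November 2141 has 30 days: 496 − 30 = 466 left.
October 2141 has 31 days: 466 − 31 = 435 left.
September 2141 has 30 days: 435 − 30 = 405 left.
August 2141 has 31 days: 405 − 31 = 374 left.
July 2141 has 31 days: 374 − 31 = 343 left.
June 2141 has 30 days: 343 − 30 = 313 left.
May 2141 has 31 days: 313 − 31 = 282 left.
April 2141 has 30 days: 282 − 30 = 252 left.
March 2141 has 31 days: 252 − 31 = 221 left.
February 2141 has 28 days (2141 is not a leap year): 221 − 28 = 193 left.
January 2141 has 31 days: 193 − 31 = 162 left.
December 2140 has 31 days: 162 − 31 = 131 left.
November 2140 has 30 days: 131 − 30 = 101 left.
October 2140 has 31 days: 101 − 31 = 70 left.
September 2140 has 30 days: 70 − 30 = 40 left.
August 2140 has 31 days: 40 − 31 = 9 left.
July 2140 has 31 days; 31 − 9 = 22 → July 22, 2140.
Counting forward 11 months from July 22, 2140:
month 7 + 11 = 18, which is month 6 of year 2141 → June 2141.
Day 22 is valid in June, giving June 22, 2141.
Going back 11 months from June 22, 2141:
month 6 − 11 = -5, which is month 7 of year 2140 → July 2140.
Day 22 is valid in July, giving July 22, 2140.
Counting back 4 months from July 22, 2140:
month 7 − 4 = 3 → March 2140.
Day 22 is valid in March, giving March 22, 2140.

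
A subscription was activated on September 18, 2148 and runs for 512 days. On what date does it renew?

Advancing 512 days from September 18, 2148.
September has 30 days, so 30 − 18 = 12 days remain after September 18, 2148; 512 − 12 = 500 left.
October 2148 has 31 days: 500 − 31 = 469 left.
November 2148 has 30 days: 469 − 30 = 439 left.
December 2148 has 31 days: 439 − 31 = 408 left.
January 2149 has 31 days: 408 − 31 = 377 left.
February 2149 has 28 days (2149 is not a leap year): 377 − 28 = 349 left.
March 2149 has 31 days: 349 − 31 = 318 left.
April 2149 has 30 days: 318 − 30 = 288 left.
May 2149 has 31 days: 288 − 31 = 257 left.
June 2149 has 30 days: 257 − 30 = 227 left.
July 2149 has 31 days: 227 − 31 = 196 left.
August 2149 has 31 days: 196 − 31 = 165 left.
September 2149 has 30 days: 165 − 30 = 135 left.
October 2149 has 31 days: 135 − 31 = 104 left.
November 2149 has 30 days: 104 − 30 = 74 left.
December 2149 has 31 days: 74 − 31 = 43 left.
January 2150 has 31 days: 43 − 31 = 12 left.
12 days into February 2150 → February 12, 2150.

February 12, 2150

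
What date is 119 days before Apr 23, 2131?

Subtracting 119 days from April 23, 2131.
Going back 23 days from April 23, 2131 reaches the end of the previous month; 119 − 23 = 96 left.
March 2131 has 31 days: 96 − 31 = 65 left.
February 2131 has 28 days (2131 is not a leap year): 65 − 28 = 37 left.
January 2131 has 31 days: 37 − 31 = 6 left.
December 2130 has 31 days; 31 − 6 = 25 → December 25, 2130.

December 25, 2130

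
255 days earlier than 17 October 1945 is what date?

February 4, 1945

Going back 255 days from October 17, 1945.
Going back 17 days from October 17, 1945 reaches the end of the previous month; 255 − 17 = 238 left.
September 1945 has 30 days: 238 − 30 = 208 left.
August 1945 has 31 days: 208 − 31 = 177 left.
July 1945 has 31 days: 177 − 31 = 146 left.
June 1945 has 30 days: 146 − 30 = 116 left.
May 1945 has 31 days: 116 − 31 = 85 left.
April 1945 has 30 days: 85 − 30 = 55 left.
March 1945 has 31 days: 55 − 31 = 24 left.
February 1945 has 28 days; 28 − 24 = 4 → February 4, 1945.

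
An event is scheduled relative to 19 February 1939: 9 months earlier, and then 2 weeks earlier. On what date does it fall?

May 5, 1938

Counting back 9 months from February 19, 1939:
month 2 − 9 = -7, which is month 5 of year 1938 → May 1938.
Day 19 is valid in May, giving May 19, 1938.
Counting back 2 weeks (= 14 days) from May 19, 1938:
19 − 14 = 5, still in May 1938.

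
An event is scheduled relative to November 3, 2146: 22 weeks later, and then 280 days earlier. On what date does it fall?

Advancing 22 weeks (= 154 days) from November 3, 2146:
November has 30 days, so 30 − 3 = 27 days remain after November 3, 2146; 154 − 27 = 127 left.
December 2146 has 31 days: 127 − 31 = 96 left.
January 2147 has 31 days: 96 − 31 = 65 left.
February 2147 has 28 days (2147 is not a leap year): 65 − 28 = 37 left.
March 2147 has 31 days: 37 − 31 = 6 left.
6 days into April 2147 → April 6, 2147.
Going back 280 days from April 6, 2147:
Going back 6 days from April 6, 2147 reaches the end of the previous month; 280 − 6 = 274 left.
March 2147 has 31 days: 274 − 31 = 243 left.
February 2147 has 28 days (2147 is not a leap year): 243 − 28 = 215 left.
January 2147 has 31 days: 215 − 31 = 184 left.
December 2146 has 31 days: 184 − 31 = 153 left.
November 2146 has 30 days: 153 − 30 = 123 left.
October 2146 has 31 days: 123 − 31 = 92 left.
September 2146 has 30 days: 92 − 30 = 62 left.
August 2146 has 31 days: 62 − 31 = 31 left.
July 2146 has 31 days: 31 − 31 = 0 left.
June 2146 has 30 days; 30 − 0 = 30 → June 30, 2146.

June 30, 2146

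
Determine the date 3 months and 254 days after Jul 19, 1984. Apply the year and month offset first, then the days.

Adding 3 months and 254 days from July 19, 1984: first the month/year part, then the days.
month 7 + 3 = 10 → October 1984.
Day 19 is valid in October, giving October 19, 1984.
Now add 254 days from October 19, 1984.
October has 31 days, so 31 − 19 = 12 days remain after October 19, 1984; 254 − 12 = 242 left.
November 1984 has 30 days: 242 − 30 = 212 left.
December 1984 has 31 days: 212 − 31 = 181 left.
January 1985 has 31 days: 181 − 31 = 150 left.
February 1985 has 28 days (1985 is not a leap year): 150 − 28 = 122 left.
March 1985 has 31 days: 122 − 31 = 91 left.
April 1985 has 30 days: 91 − 30 = 61 left.
May 1985 has 31 days: 61 − 31 = 30 left.
30 days into June 1985 → June 30, 1985.

June 30, 1985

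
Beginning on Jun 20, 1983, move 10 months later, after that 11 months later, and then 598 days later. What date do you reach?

November 8, 1986

Advancing 10 months from June 20, 1983:
month 6 + 10 = 16, which is month 4 of year 1984 → April 1984.
Day 20 is valid in April, giving April 20, 1984.
Advancing 11 months from April 20, 1984:
month 4 + 11 = 15, which is month 3 of year 1985 → March 1985.
Day 20 is valid in March, giving March 20, 1985.
Advancing 598 days from March 20, 1985:
March has 31 days, so 31 − 20 = 11 days remain after March 20, 1985; 598 − 11 = 587 left.
April 1985 has 30 days: 587 − 30 = 557 left.
May 1985 has 31 days: 557 − 31 = 526 left.
June 1985 has 30 days: 526 − 30 = 496 left.
July 1985 has 31 days: 496 − 31 = 465 left.
August 1985 has 31 days: 465 − 31 = 434 left.
September 1985 has 30 days: 434 − 30 = 404 left.
October 1985 has 31 days: 404 − 31 = 373 left.
November 1985 has 30 days: 373 − 30 = 343 left.
December 1985 has 31 days: 343 − 31 = 312 left.
January 1986 has 31 days: 312 − 31 = 281 left.
February 1986 has 28 days (1986 is not a leap year): 281 − 28 = 253 left.
March 1986 has 31 days: 253 − 31 = 222 left.
April 1986 has 30 days: 222 − 30 = 192 left.
May 1986 has 31 days: 192 − 31 = 161 left.
June 1986 has 30 days: 161 − 30 = 131 left.
July 1986 has 31 days: 131 − 31 = 100 left.
August 1986 has 31 days: 100 − 31 = 69 left.
September 1986 has 30 days: 69 − 30 = 39 left.
October 1986 has 31 days: 39 − 31 = 8 left.
8 days into November 1986 → November 8, 1986.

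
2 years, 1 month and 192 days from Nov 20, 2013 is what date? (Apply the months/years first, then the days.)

Counting forward 2 years, 1 month and 192 days from November 20, 2013: first the month/year part, then the days.
+2 years → 2015; month 11 + 1 = 12 → December 2015.
Day 20 is valid in December, giving December 20, 2015.
Now add 192 days from December 20, 2015.
December has 31 days, so 31 − 20 = 11 days remain after December 20, 2015; 192 − 11 = 181 left.
January 2016 has 31 days: 181 − 31 = 150 left.
February 2016 has 29 days (2016 is a leap year): 150 − 29 = 121 left.
March 2016 has 31 days: 121 − 31 = 90 left.
April 2016 has 30 days: 90 − 30 = 60 left.
May 2016 has 31 days: 60 − 31 = 29 left.
29 days into June 2016 → June 29, 2016.

June 29, 2016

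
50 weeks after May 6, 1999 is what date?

Advancing 50 weeks = 350 days from May 6, 1999.
May has 31 days, so 31 − 6 = 25 days remain after May 6, 1999; 350 − 25 = 325 left.
June 1999 has 30 days: 325 − 30 = 295 left.
July 1999 has 31 days: 295 − 31 = 264 left.
August 1999 has 31 days: 264 − 31 = 233 left.
September 1999 has 30 days: 233 − 30 = 203 left.
October 1999 has 31 days: 203 − 31 = 172 left.
November 1999 has 30 days: 172 − 30 = 142 left.
December 1999 has 31 days: 142 − 31 = 111 left.
January 2000 has 31 days: 111 − 31 = 80 left.
February 2000 has 29 days (2000 is a leap year (divisible by 400)): 80 − 29 = 51 left.
March 2000 has 31 days: 51 − 31 = 20 left.
20 days into April 2000 → April 20, 2000.

April 20, 2000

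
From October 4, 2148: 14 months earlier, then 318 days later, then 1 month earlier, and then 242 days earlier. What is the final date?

September 18, 2147

Subtracting 14 months from October 4, 2148:
month 10 − 14 = -4, which is month 8 of year 2147 → August 2147.
Day 4 is valid in August, giving August 4, 2147.
Counting forward 318 days from August 4, 2147:
August has 31 days, so 31 − 4 = 27 days remain after August 4, 2147; 318 − 27 = 291 left.
September 2147 has 30 days: 291 − 30 = 261 left.
October 2147 has 31 days: 261 − 31 = 230 left.
November 2147 has 30 days: 230 − 30 = 200 left.
December 2147 has 31 days: 200 − 31 = 169 left.
January 2148 has 31 days: 169 − 31 = 138 left.
February 2148 has 29 days (2148 is a leap year): 138 − 29 = 109 left.
March 2148 has 31 days: 109 − 31 = 78 left.
April 2148 has 30 days: 78 − 30 = 48 left.
May 2148 has 31 days: 48 − 31 = 17 left.
17 days into June 2148 → June 17, 2148.
Counting back 1 month from June 17, 2148:
month 6 − 1 = 5 → May 2148.
Day 17 is valid in May, giving May 17, 2148.
Counting back 242 days from May 17, 2148:
Going back 17 days from May 17, 2148 reaches the end of the previous month; 242 − 17 = 225 left.
April 2148 has 30 days: 225 − 30 = 195 left.
March 2148 has 31 days: 195 − 31 = 164 left.
February 2148 has 29 days (2148 is a leap year): 164 − 29 = 135 left.
January 2148 has 31 days: 135 − 31 = 104 left.
December 2147 has 31 days: 104 − 31 = 73 left.
November 2147 has 30 days: 73 − 30 = 43 left.
October 2147 has 31 days: 43 − 31 = 12 left.
September 2147 has 30 days; 30 − 12 = 18 → September 18, 2147.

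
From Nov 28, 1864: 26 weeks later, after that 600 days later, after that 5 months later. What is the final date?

Adding 26 weeks (= 182 days) from November 28, 1864:
November has 30 days, so 30 − 28 = 2 days remain after November 28, 1864; 182 − 2 = 180 left.
December 1864 has 31 days: 180 − 31 = 149 left.
January 1865 has 31 days: 149 − 31 = 118 left.
February 1865 has 28 days (1865 is not a leap year): 118 − 28 = 90 left.
March 1865 has 31 days: 90 − 31 = 59 left.
April 1865 has 30 days: 59 − 30 = 29 left.
29 days into May 1865 → May 29, 1865.
Adding 600 days from May 29, 1865:
May has 31 days, so 31 − 29 = 2 days remain after May 29, 1865; 600 − 2 = 598 left.
June 1865 has 30 days: 598 − 30 = 568 left.
July 1865 has 31 days: 568 − 31 = 537 left.
August 1865 has 31 days: 537 − 31 = 506 left.
September 1865 has 30 days: 506 − 30 = 476 left.
October 1865 has 31 days: 476 − 31 = 445 left.
November 1865 has 30 days: 445 − 30 = 415 left.
December 1865 has 31 days: 415 − 31 = 384 left.
January 1866 has 31 days: 384 − 31 = 353 left.
February 1866 has 28 days (1866 is not a leap year): 353 − 28 = 325 left.
March 1866 has 31 days: 325 − 31 = 294 left.
April 1866 has 30 days: 294 − 30 = 264 left.
May 1866 has 31 days: 264 − 31 = 233 left.
June 1866 has 30 days: 233 − 30 = 203 left.
July 1866 has 31 days: 203 − 31 = 172 left.
August 1866 has 31 days: 172 − 31 = 141 left.
September 1866 has 30 days: 141 − 30 = 111 left.
October 1866 has 31 days: 111 − 31 = 80 left.
November 1866 has 30 days: 80 − 30 = 50 left.
December 1866 has 31 days: 50 − 31 = 19 left.
19 days into January 1867 → January 19, 1867.
Counting forward 5 months from January 19, 1867:
month 1 + 5 = 6 → June 1867.
Day 19 is valid in June, giving June 19, 1867.

June 19, 1867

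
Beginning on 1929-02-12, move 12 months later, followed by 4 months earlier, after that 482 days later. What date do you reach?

February 6, 1931

Adding 12 months from February 12, 1929:
month 2 + 12 = 14, which is month 2 of year 1930 → February 1930.
Day 12 is valid in February, giving February 12, 1930.
Going back 4 months from February 12, 1930:
month 2 − 4 = -2, which is month 10 of year 1929 → October 1929.
Day 12 is valid in October, giving October 12, 1929.
Counting forward 482 days from October 12, 1929:
October has 31 days, so 31 − 12 = 19 days remain after October 12, 1929; 482 − 19 = 463 left.
November 1929 has 30 days: 463 − 30 = 433 left.
December 1929 has 31 days: 433 − 31 = 402 left.
January 1930 has 31 days: 402 − 31 = 371 left.
February 1930 has 28 days (1930 is not a leap year): 371 − 28 = 343 left.
March 1930 has 31 days: 343 − 31 = 312 left.
April 1930 has 30 days: 312 − 30 = 282 left.
May 1930 has 31 days: 282 − 31 = 251 left.
June 1930 has 30 days: 251 − 30 = 221 left.
July 1930 has 31 days: 221 − 31 = 190 left.
August 1930 has 31 days: 190 − 31 = 159 left.
September 1930 has 30 days: 159 − 30 = 129 left.
October 1930 has 31 days: 129 − 31 = 98 left.
November 1930 has 30 days: 98 − 30 = 68 left.
December 1930 has 31 days: 68 − 31 = 37 left.
January 1931 has 31 days: 37 − 31 = 6 left.
6 days into February 1931 → February 6, 1931.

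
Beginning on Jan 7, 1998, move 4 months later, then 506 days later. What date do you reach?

Counting forward 4 months from January 7, 1998:
month 1 + 4 = 5 → May 1998.
Day 7 is valid in May, giving May 7, 1998.
Advancing 506 days from May 7, 1998:
May has 31 days, so 31 − 7 = 24 days remain after May 7, 1998; 506 − 24 = 482 left.
June 1998 has 30 days: 482 − 30 = 452 left.
July 1998 has 31 days: 452 − 31 = 421 left.
August 1998 has 31 days: 421 − 31 = 390 left.
September 1998 has 30 days: 390 − 30 = 360 left.
October 1998 has 31 days: 360 − 31 = 329 left.
November 1998 has 30 days: 329 − 30 = 299 left.
December 1998 has 31 days: 299 − 31 = 268 left.
January 1999 has 31 days: 268 − 31 = 237 left.
February 1999 has 28 days (1999 is not a leap year): 237 − 28 = 209 left.
March 1999 has 31 days: 209 − 31 = 178 left.
April 1999 has 30 days: 178 − 30 = 148 left.
May 1999 has 31 days: 148 − 31 = 117 left.
June 1999 has 30 days: 117 − 30 = 87 left.
July 1999 has 31 days: 87 − 31 = 56 left.
August 1999 has 31 days: 56 − 31 = 25 left.
25 days into September 1999 → September 25, 1999.

September 25, 1999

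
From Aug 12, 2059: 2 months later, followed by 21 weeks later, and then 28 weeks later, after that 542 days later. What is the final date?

Advancing 2 months from August 12, 2059:
month 8 + 2 = 10 → October 2059.
Day 12 is valid in October, giving October 12, 2059.
Adding 21 weeks (= 147 days) from October 12, 2059:
October has 31 days, so 31 − 12 = 19 days remain after October 12, 2059; 147 − 19 = 128 left.
November 2059 has 30 days: 128 − 30 = 98 left.
December 2059 has 31 days: 98 − 31 = 67 left.
January 2060 has 31 days: 67 − 31 = 36 left.
February 2060 has 29 days (2060 is a leap year): 36 − 29 = 7 left.
7 days into March 2060 → March 7, 2060.
Adding 28 weeks (= 196 days) from March 7, 2060:
March has 31 days, so 31 − 7 = 24 days remain after March 7, 2060; 196 − 24 = 172 left.
April 2060 has 30 days: 172 − 30 = 142 left.
May 2060 has 31 days: 142 − 31 = 111 left.
June 2060 has 30 days: 111 − 30 = 81 left.
July 2060 has 31 days: 81 − 31 = 50 left.
August 2060 has 31 days: 50 − 31 = 19 left.
19 days into September 2060 → September 19, 2060.
Counting forward 542 days from September 19, 2060:
September has 30 days, so 30 − 19 = 11 days remain after September 19, 2060; 542 − 11 = 531 left.
October 2060 has 31 days: 531 − 31 = 500 left.
November 2060 has 30 days: 500 − 30 = 470 left.
December 2060 has 31 days: 470 − 31 = 439 left.
January 2061 has 31 days: 439 − 31 = 408 left.
February 2061 has 28 days (2061 is not a leap year): 408 − 28 = 380 left.
March 2061 has 31 days: 380 − 31 = 349 left.
April 2061 has 30 days: 349 − 30 = 319 left.
May 2061 has 31 days: 319 − 31 = 288 left.
June 2061 has 30 days: 288 − 30 = 258 left.
July 2061 has 31 days: 258 − 31 = 227 left.
August 2061 has 31 days: 227 − 31 = 196 left.
September 2061 has 30 days: 196 − 30 = 166 left.
October 2061 has 31 days: 166 − 31 = 135 left.
November 2061 has 30 days: 135 − 30 = 105 left.
December 2061 has 31 days: 105 − 31 = 74 left.
January 2062 has 31 days: 74 − 31 = 43 left.
February 2062 has 28 days (2062 is not a leap year): 43 − 28 = 15 left.
15 days into March 2062 → March 15, 2062.

March 15, 2062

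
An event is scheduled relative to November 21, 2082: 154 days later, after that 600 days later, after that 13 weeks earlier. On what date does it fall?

September 14, 2084

Counting forward 154 days from November 21, 2082:
November has 30 days, so 30 − 21 = 9 days remain after November 21, 2082; 154 − 9 = 145 left.
December 2082 has 31 days: 145 − 31 = 114 left.
January 2083 has 31 days: 114 − 31 = 83 left.
February 2083 has 28 days (2083 is not a leap year): 83 − 28 = 55 left.
March 2083 has 31 days: 55 − 31 = 24 left.
24 days into April 2083 → April 24, 2083.
Adding 600 days from April 24, 2083:
April has 30 days, so 30 − 24 = 6 days remain after April 24, 2083; 600 − 6 = 594 left.
May 2083 has 31 days: 594 − 31 = 563 left.
June 2083 has 30 days: 563 − 30 = 533 left.
July 2083 has 31 days: 533 − 31 = 502 left.
August 2083 has 31 days: 502 − 31 = 471 left.
September 2083 has 30 days: 471 − 30 = 441 left.
October 2083 has 31 days: 441 − 31 = 410 left.
November 2083 has 30 days: 410 − 30 = 380 left.
December 2083 has 31 days: 380 − 31 = 349 left.
January 2084 has 31 days: 349 − 31 = 318 left.
February 2084 has 29 days (2084 is a leap year): 318 − 29 = 289 left.
March 2084 has 31 days: 289 − 31 = 258 left.
April 2084 has 30 days: 258 − 30 = 228 left.
May 2084 has 31 days: 228 − 31 = 197 left.
June 2084 has 30 days: 197 − 30 = 167 left.
July 2084 has 31 days: 167 − 31 = 136 left.
August 2084 has 31 days: 136 − 31 = 105 left.
September 2084 has 30 days: 105 − 30 = 75 left.
October 2084 has 31 days: 75 − 31 = 44 left.
November 2084 has 30 days: 44 − 30 = 14 left.
14 days into December 2084 → December 14, 2084.
Going back 13 weeks (= 91 days) from December 14, 2084:
Going back 14 days from December 14, 2084 reaches the end of the previous month; 91 − 14 = 77 left.
November 2084 has 30 days: 77 − 30 = 47 left.
October 2084 has 31 days: 47 − 31 = 16 left.
September 2084 has 30 days; 30 − 16 = 14 → September 14, 2084.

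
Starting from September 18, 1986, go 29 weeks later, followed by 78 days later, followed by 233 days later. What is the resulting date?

February 14, 1988

Counting forward 29 weeks (= 203 days) from September 18, 1986:
September has 30 days, so 30 − 18 = 12 days remain after September 18, 1986; 203 − 12 = 191 left.
October 1986 has 31 days: 191 − 31 = 160 left.
November 1986 has 30 days: 160 − 30 = 130 left.
December 1986 has 31 days: 130 − 31 = 99 left.
January 1987 has 31 days: 99 − 31 = 68 left.
February 1987 has 28 days (1987 is not a leap year): 68 − 28 = 40 left.
March 1987 has 31 days: 40 − 31 = 9 left.
9 days into April 1987 → April 9, 1987.
Advancing 78 days from April 9, 1987:
April has 30 days, so 30 − 9 = 21 days remain after April 9, 1987; 78 − 21 = 57 left.
May 1987 has 31 days: 57 − 31 = 26 left.
26 days into June 1987 → June 26, 1987.
Advancing 233 days from June 26, 1987:
June has 30 days, so 30 − 26 = 4 days remain after June 26, 1987; 233 − 4 = 229 left.
July 1987 has 31 days: 229 − 31 = 198 left.
August 1987 has 31 days: 198 − 31 = 167 left.
September 1987 has 30 days: 167 − 30 = 137 left.
October 1987 has 31 days: 137 − 31 = 106 left.
November 1987 has 30 days: 106 − 30 = 76 left.
December 1987 has 31 days: 76 − 31 = 45 left.
January 1988 has 31 days: 45 − 31 = 14 left.
14 days into February 1988 → February 14, 1988.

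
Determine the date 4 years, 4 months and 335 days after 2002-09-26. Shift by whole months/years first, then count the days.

December 27, 2007

Advancing 4 years, 4 months and 335 days from September 26, 2002: first the month/year part, then the days.
+4 years → 2006; month 9 + 4 = 13, which is month 1 of year 2007 → January 2007.
Day 26 is valid in January, giving January 26, 2007.
Now add 335 days from January 26, 2007.
January has 31 days, so 31 − 26 = 5 days remain after January 26, 2007; 335 − 5 = 330 left.
February 2007 has 28 days (2007 is not a leap year): 330 − 28 = 302 left.
March 2007 has 31 days: 302 − 31 = 271 left.
April 2007 has 30 days: 271 − 30 = 241 left.
May 2007 has 31 days: 241 − 31 = 210 left.
June 2007 has 30 days: 210 − 30 = 180 left.
July 2007 has 31 days: 180 − 31 = 149 left.
August 2007 has 31 days: 149 − 31 = 118 left.
September 2007 has 30 days: 118 − 30 = 88 left.
October 2007 has 31 days: 88 − 31 = 57 left.
November 2007 has 30 days: 57 − 30 = 27 left.
27 days into December 2007 → December 27, 2007.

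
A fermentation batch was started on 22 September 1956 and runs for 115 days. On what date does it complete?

Counting forward 115 days from September 22, 1956.
September has 30 days, so 30 − 22 = 8 days remain after September 22, 1956; 115 − 8 = 107 left.
October 1956 has 31 days: 107 − 31 = 76 left.
November 1956 has 30 days: 76 − 30 = 46 left.
December 1956 has 31 days: 46 − 31 = 15 left.
15 days into January 1957 → January 15, 1957.

January 15, 1957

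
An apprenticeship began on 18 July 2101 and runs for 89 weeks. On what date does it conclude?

Counting forward 89 weeks = 623 days from July 18, 2101.
July has 31 days, so 31 − 18 = 13 days remain after July 18, 2101; 623 − 13 = 610 left.
August 2101 has 31 days: 610 − 31 = 579 left.
September 2101 has 30 days: 579 − 30 = 549 left.
October 2101 has 31 days: 549 − 31 = 518 left.
November 2101 has 30 days: 518 − 30 = 488 left.
December 2101 has 31 days: 488 − 31 = 457 left.
January 2102 has 31 days: 457 − 31 = 426 left.
February 2102 has 28 days (2102 is not a leap year): 426 − 28 = 398 left.
March 2102 has 31 days: 398 − 31 = 367 left.
April 2102 has 30 days: 367 − 30 = 337 left.
May 2102 has 31 days: 337 − 31 = 306 left.
June 2102 has 30 days: 306 − 30 = 276 left.
July 2102 has 31 days: 276 − 31 = 245 left.
August 2102 has 31 days: 245 − 31 = 214 left.
September 2102 has 30 days: 214 − 30 = 184 left.
October 2102 has 31 days: 184 − 31 = 153 left.
November 2102 has 30 days: 153 − 30 = 123 left.
December 2102 has 31 days: 123 − 31 = 92 left.
January 2103 has 31 days: 92 − 31 = 61 left.
February 2103 has 28 days (2103 is not a leap year): 61 − 28 = 33 left.
March 2103 has 31 days: 33 − 31 = 2 left.
2 days into April 2103 → April 2, 2103.

April 2, 2103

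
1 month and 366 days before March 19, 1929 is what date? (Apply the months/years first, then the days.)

February 19, 1928

Counting back 1 month and 366 days from March 19, 1929: first the month/year part, then the days.
month 3 − 1 = 2 → February 1929.
Day 19 is valid in February, giving February 19, 1929.
Now subtract 366 days from February 19, 1929.
Going back 19 days from February 19, 1929 reaches the end of the previous month; 366 − 19 = 347 left.
January 1929 has 31 days: 347 − 31 = 316 left.
December 1928 has 31 days: 316 − 31 = 285 left.
November 1928 has 30 days: 285 − 30 = 255 left.
October 1928 has 31 days: 255 − 31 = 224 left.
September 1928 has 30 days: 224 − 30 = 194 left.
August 1928 has 31 days: 194 − 31 = 163 left.
July 1928 has 31 days: 163 − 31 = 132 left.
June 1928 has 30 days: 132 − 30 = 102 left.
May 1928 has 31 days: 102 − 31 = 71 left.
April 1928 has 30 days: 71 − 30 = 41 left.
March 1928 has 31 days: 41 − 31 = 10 left.
February 1928 has 29 days; 29 − 10 = 19 → February 19, 1928.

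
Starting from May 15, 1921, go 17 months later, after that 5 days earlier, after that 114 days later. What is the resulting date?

February 1, 1923

Counting forward 17 months from May 15, 1921:
month 5 + 17 = 22, which is month 10 of year 1922 → October 1922.
Day 15 is valid in October, giving October 15, 1922.
Going back 5 days from October 15, 1922:
15 − 5 = 10, still in October 1922.
Adding 114 days from October 10, 1922:
October has 31 days, so 31 − 10 = 21 days remain after October 10, 1922; 114 − 21 = 93 left.
November 1922 has 30 days: 93 − 30 = 63 left.
December 1922 has 31 days: 63 − 31 = 32 left.
January 1923 has 31 days: 32 − 31 = 1 left.
1 day into February 1923 → February 1, 1923.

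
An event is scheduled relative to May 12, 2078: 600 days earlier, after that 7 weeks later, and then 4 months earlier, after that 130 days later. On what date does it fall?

Going back 600 days from May 12, 2078:
Going back 12 days from May 12, 2078 reaches the end of the previous month; 600 − 12 = 588 left.
April 2078 has 30 days: 588 − 30 = 558 left.
March 2078 has 31 days: 558 − 31 = 527 left.
February 2078 has 28 days (2078 is not a leap year): 527 − 28 = 499 left.
January 2078 has 31 days: 499 − 31 = 468 left.
December 2077 has 31 days: 468 − 31 = 437 left.
November 2077 has 30 days: 437 − 30 = 407 left.
October 2077 has 31 days: 407 − 31 = 376 left.
September 2077 has 30 days: 376 − 30 = 346 left.
August 2077 has 31 days: 346 − 31 = 315 left.
July 2077 has 31 days: 315 − 31 = 284 left.
June 2077 has 30 days: 284 − 30 = 254 left.
May 2077 has 31 days: 254 − 31 = 223 left.
April 2077 has 30 days: 223 − 30 = 193 left.
March 2077 has 31 days: 193 − 31 = 162 left.
February 2077 has 28 days (2077 is not a leap year): 162 − 28 = 134 left.
January 2077 has 31 days: 134 − 31 = 103 left.
December 2076 has 31 days: 103 − 31 = 72 left.
November 2076 has 30 days: 72 − 30 = 42 left.
October 2076 has 31 days: 42 − 31 = 11 left.
September 2076 has 30 days; 30 − 11 = 19 → September 19, 2076.
Advancing 7 weeks (= 49 days) from September 19, 2076:
September has 30 days, so 30 − 19 = 11 days remain after September 19, 2076; 49 − 11 = 38 left.
October 2076 has 31 days: 38 − 31 = 7 left.
7 days into November 2076 → November 7, 2076.
Going back 4 months from November 7, 2076:
month 11 − 4 = 7 → July 2076.
Day 7 is valid in July, giving July 7, 2076.
Adding 130 days from July 7, 2076:
July has 31 days, so 31 − 7 = 24 days remain after July 7, 2076; 130 − 24 = 106 left.
August 2076 has 31 days: 106 − 31 = 75 left.
September 2076 has 30 days: 75 − 30 = 45 left.
October 2076 has 31 days: 45 − 31 = 14 left.
14 days into November 2076 → November 14, 2076.

November 14, 2076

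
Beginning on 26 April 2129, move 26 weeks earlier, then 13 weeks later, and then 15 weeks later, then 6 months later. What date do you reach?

Counting back 26 weeks (= 182 days) from April 26, 2129:
Going back 26 days from April 26, 2129 reaches the end of the previous month; 182 − 26 = 156 left.
March 2129 has 31 days: 156 − 31 = 125 left.
February 2129 has 28 days (2129 is not a leap year): 125 − 28 = 97 left.
January 2129 has 31 days: 97 − 31 = 66 left.
December 2128 has 31 days: 66 − 31 = 35 left.
November 2128 has 30 days: 35 − 30 = 5 left.
October 2128 has 31 days; 31 − 5 = 26 → October 26, 2128.
Advancing 13 weeks (= 91 days) from October 26, 2128:
October has 31 days, so 31 − 26 = 5 days remain after October 26, 2128; 91 − 5 = 86 left.
November 2128 has 30 days: 86 − 30 = 56 left.
December 2128 has 31 days: 56 − 31 = 25 left.
25 days into January 2129 → January 25, 2129.
Adding 15 weeks (= 105 days) from January 25, 2129:
January has 31 days, so 31 − 25 = 6 days remain after January 25, 2129; 105 − 6 = 99 left.
February 2129 has 28 days (2129 is not a leap year): 99 − 28 = 71 left.
March 2129 has 31 days: 71 − 31 = 40 left.
April 2129 has 30 days: 40 − 30 = 10 left.
10 days into May 2129 → May 10, 2129.
Counting forward 6 months from May 10, 2129:
month 5 + 6 = 11 → November 2129.
Day 10 is valid in November, giving November 10, 2129.

November 10, 2129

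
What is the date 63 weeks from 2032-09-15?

Counting forward 63 weeks = 441 days from September 15, 2032.
September has 30 days, so 30 − 15 = 15 days remain after September 15, 2032; 441 − 15 = 426 left.
October 2032 has 31 days: 426 − 31 = 395 left.
November 2032 has 30 days: 395 − 30 = 365 left.
December 2032 has 31 days: 365 − 31 = 334 left.
January 2033 has 31 days: 334 − 31 = 303 left.
February 2033 has 28 days (2033 is not a leap year): 303 − 28 = 275 left.
March 2033 has 31 days: 275 − 31 = 244 left.
April 2033 has 30 days: 244 − 30 = 214 left.
May 2033 has 31 days: 214 − 31 = 183 left.
June 2033 has 30 days: 183 − 30 = 153 left.
July 2033 has 31 days: 153 − 31 = 122 left.
August 2033 has 31 days: 122 − 31 = 91 left.
September 2033 has 30 days: 91 − 30 = 61 left.
October 2033 has 31 days: 61 − 31 = 30 left.
30 days into November 2033 → November 30, 2033.

November 30, 2033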